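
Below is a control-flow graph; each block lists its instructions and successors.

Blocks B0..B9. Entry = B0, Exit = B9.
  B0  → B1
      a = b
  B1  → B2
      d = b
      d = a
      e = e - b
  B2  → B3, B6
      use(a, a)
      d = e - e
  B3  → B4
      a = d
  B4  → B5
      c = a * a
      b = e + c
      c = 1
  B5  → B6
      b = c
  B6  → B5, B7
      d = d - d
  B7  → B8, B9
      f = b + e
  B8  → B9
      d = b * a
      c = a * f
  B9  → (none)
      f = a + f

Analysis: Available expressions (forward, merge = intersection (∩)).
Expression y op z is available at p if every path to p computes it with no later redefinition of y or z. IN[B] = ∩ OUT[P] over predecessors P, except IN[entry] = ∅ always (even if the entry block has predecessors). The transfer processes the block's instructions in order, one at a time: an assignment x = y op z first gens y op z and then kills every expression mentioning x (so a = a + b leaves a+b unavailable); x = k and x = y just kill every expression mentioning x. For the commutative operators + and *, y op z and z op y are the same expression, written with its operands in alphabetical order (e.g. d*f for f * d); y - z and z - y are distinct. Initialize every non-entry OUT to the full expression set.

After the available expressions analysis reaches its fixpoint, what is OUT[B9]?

Per-block solution:
  B0: | IN={} | OUT={}
  B1: | IN={} | OUT={}
  B2: | IN={} | OUT={e-e}
  B3: | IN={e-e} | OUT={e-e}
  B4: | IN={e-e} | OUT={a*a, e-e}
  B5: | IN={e-e} | OUT={e-e}
  B6: | IN={e-e} | OUT={e-e}
  B7: | IN={e-e} | OUT={b+e, e-e}
  B8: | IN={b+e, e-e} | OUT={a*b, a*f, b+e, e-e}
  B9: | IN={b+e, e-e} | OUT={b+e, e-e}

Merge at B9: IN[B9] = OUT[B7] ∩ OUT[B8] = {b+e, e-e}
Applying B9's transfer function to that IN value gives OUT[B9] (row B9 above).

Answer: {b+e, e-e}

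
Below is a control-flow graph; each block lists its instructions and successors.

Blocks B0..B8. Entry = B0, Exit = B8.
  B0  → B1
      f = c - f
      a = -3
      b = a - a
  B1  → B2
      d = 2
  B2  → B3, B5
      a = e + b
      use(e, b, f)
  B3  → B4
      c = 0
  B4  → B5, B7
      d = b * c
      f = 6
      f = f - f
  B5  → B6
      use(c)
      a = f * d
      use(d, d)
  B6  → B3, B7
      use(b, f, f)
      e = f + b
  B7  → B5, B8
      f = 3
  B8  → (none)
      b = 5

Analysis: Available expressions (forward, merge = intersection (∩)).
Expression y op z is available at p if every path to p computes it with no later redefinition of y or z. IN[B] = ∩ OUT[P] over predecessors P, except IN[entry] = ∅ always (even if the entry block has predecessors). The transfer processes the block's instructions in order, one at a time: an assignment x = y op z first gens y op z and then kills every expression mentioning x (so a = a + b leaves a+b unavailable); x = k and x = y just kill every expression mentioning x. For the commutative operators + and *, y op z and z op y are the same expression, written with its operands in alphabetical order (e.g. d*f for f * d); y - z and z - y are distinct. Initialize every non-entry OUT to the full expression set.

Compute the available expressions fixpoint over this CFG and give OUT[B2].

Fixpoint table:
  B0:   IN={}   OUT={a-a}
  B1:   IN={a-a}   OUT={a-a}
  B2:   IN={a-a}   OUT={b+e}
  B3:   IN={}   OUT={}
  B4:   IN={}   OUT={b*c}
  B5:   IN={}   OUT={d*f}
  B6:   IN={d*f}   OUT={b+f, d*f}
  B7:   IN={}   OUT={}
  B8:   IN={}   OUT={}

Merge at B2: IN[B2] = OUT[B1] = {a-a}
Applying B2's transfer function to that IN value gives OUT[B2] (row B2 above).

Answer: {b+e}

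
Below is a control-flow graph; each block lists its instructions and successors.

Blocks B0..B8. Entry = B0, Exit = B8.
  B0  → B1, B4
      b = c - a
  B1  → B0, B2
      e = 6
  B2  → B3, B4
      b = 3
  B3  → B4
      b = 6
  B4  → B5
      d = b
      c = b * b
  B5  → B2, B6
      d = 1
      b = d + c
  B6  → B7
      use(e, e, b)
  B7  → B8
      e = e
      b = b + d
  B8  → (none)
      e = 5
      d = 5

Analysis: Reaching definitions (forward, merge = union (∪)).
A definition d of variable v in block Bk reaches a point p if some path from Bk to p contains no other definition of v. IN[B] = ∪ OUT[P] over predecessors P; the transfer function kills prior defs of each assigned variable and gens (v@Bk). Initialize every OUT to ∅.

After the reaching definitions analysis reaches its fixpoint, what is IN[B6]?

Answer: {b@B5, c@B4, d@B5, e@B1}

Trace:
Fixpoint table:
  B0:  IN={b@B0, e@B1}  OUT={b@B0, e@B1}
  B1:  IN={b@B0, e@B1}  OUT={b@B0, e@B1}
  B2:  IN={b@B0, b@B5, c@B4, d@B5, e@B1}  OUT={b@B2, c@B4, d@B5, e@B1}
  B3:  IN={b@B2, c@B4, d@B5, e@B1}  OUT={b@B3, c@B4, d@B5, e@B1}
  B4:  IN={b@B0, b@B2, b@B3, c@B4, d@B5, e@B1}  OUT={b@B0, b@B2, b@B3, c@B4, d@B4, e@B1}
  B5:  IN={b@B0, b@B2, b@B3, c@B4, d@B4, e@B1}  OUT={b@B5, c@B4, d@B5, e@B1}
  B6:  IN={b@B5, c@B4, d@B5, e@B1}  OUT={b@B5, c@B4, d@B5, e@B1}
  B7:  IN={b@B5, c@B4, d@B5, e@B1}  OUT={b@B7, c@B4, d@B5, e@B7}
  B8:  IN={b@B7, c@B4, d@B5, e@B7}  OUT={b@B7, c@B4, d@B8, e@B8}

Merge at B6: IN[B6] = OUT[B5] = {b@B5, c@B4, d@B5, e@B1}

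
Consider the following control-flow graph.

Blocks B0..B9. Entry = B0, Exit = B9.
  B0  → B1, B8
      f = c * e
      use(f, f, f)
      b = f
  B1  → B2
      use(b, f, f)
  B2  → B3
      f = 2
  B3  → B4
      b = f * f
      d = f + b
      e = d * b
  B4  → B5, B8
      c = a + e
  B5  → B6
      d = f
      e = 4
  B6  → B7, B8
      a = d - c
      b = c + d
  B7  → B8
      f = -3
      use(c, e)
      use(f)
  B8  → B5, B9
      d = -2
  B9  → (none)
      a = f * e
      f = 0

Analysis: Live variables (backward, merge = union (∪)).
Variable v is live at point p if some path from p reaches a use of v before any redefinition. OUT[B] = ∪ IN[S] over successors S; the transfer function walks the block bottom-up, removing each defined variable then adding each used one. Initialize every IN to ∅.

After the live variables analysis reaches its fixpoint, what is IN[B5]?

Converged values:
  B0:  IN={a, c, e}  OUT={a, b, c, e, f}
  B1:  IN={a, b, f}  OUT={a}
  B2:  IN={a}  OUT={a, f}
  B3:  IN={a, f}  OUT={a, e, f}
  B4:  IN={a, e, f}  OUT={c, e, f}
  B5:  IN={c, f}  OUT={c, d, e, f}
  B6:  IN={c, d, e, f}  OUT={c, e, f}
  B7:  IN={c, e}  OUT={c, e, f}
  B8:  IN={c, e, f}  OUT={c, e, f}
  B9:  IN={e, f}  OUT={}

Merge at B5: OUT[B5] = IN[B6] = {c, d, e, f}
Applying B5's transfer function to that OUT value gives IN[B5] (row B5 above).

Answer: {c, f}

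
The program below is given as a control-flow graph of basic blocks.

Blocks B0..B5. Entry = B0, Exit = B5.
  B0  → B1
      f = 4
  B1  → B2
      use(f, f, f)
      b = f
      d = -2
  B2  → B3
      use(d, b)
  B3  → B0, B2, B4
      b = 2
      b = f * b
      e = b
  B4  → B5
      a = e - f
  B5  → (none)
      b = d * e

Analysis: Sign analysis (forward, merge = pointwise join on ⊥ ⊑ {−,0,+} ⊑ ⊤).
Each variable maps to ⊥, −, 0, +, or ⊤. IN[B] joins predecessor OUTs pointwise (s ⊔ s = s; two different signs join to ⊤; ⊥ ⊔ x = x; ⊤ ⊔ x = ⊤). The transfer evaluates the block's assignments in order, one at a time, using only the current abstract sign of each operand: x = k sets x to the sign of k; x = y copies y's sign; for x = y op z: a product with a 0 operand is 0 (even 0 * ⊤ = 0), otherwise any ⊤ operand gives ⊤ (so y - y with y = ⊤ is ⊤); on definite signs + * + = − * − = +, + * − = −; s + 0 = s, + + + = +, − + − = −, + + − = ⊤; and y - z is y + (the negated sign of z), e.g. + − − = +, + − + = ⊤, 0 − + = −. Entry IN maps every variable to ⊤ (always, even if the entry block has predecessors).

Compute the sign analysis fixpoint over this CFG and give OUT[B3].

Answer: {a: ⊤, b: +, c: ⊤, d: -, e: +, f: +}

Working:
Converged values:
  B0:   IN=(all ⊤)   OUT={f:+; rest ⊤}
  B1:   IN={f:+; rest ⊤}   OUT={b:+, d:-, f:+; rest ⊤}
  B2:   IN={b:+, d:-, f:+; rest ⊤}   OUT={b:+, d:-, f:+; rest ⊤}
  B3:   IN={b:+, d:-, f:+; rest ⊤}   OUT={b:+, d:-, e:+, f:+; rest ⊤}
  B4:   IN={b:+, d:-, e:+, f:+; rest ⊤}   OUT={b:+, d:-, e:+, f:+; rest ⊤}
  B5:   IN={b:+, d:-, e:+, f:+; rest ⊤}   OUT={b:-, d:-, e:+, f:+; rest ⊤}

Merge at B3: IN[B3] = OUT[B2] = {a: ⊤, b: +, c: ⊤, d: -, e: ⊤, f: +}
Applying B3's transfer function to that IN value gives OUT[B3] (row B3 above).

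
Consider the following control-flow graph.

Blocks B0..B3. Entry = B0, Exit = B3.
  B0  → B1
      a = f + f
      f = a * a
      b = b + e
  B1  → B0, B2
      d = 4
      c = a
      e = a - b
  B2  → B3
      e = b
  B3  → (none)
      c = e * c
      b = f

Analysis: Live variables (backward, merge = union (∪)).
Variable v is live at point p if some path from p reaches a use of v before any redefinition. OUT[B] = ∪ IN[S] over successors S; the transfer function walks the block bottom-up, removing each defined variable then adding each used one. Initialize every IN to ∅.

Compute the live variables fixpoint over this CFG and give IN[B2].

Answer: {b, c, f}

Trace:
Fixpoint table:
  B0: | IN={b, e, f} | OUT={a, b, f}
  B1: | IN={a, b, f} | OUT={b, c, e, f}
  B2: | IN={b, c, f} | OUT={c, e, f}
  B3: | IN={c, e, f} | OUT={}

Merge at B2: OUT[B2] = IN[B3] = {c, e, f}
Applying B2's transfer function to that OUT value gives IN[B2] (row B2 above).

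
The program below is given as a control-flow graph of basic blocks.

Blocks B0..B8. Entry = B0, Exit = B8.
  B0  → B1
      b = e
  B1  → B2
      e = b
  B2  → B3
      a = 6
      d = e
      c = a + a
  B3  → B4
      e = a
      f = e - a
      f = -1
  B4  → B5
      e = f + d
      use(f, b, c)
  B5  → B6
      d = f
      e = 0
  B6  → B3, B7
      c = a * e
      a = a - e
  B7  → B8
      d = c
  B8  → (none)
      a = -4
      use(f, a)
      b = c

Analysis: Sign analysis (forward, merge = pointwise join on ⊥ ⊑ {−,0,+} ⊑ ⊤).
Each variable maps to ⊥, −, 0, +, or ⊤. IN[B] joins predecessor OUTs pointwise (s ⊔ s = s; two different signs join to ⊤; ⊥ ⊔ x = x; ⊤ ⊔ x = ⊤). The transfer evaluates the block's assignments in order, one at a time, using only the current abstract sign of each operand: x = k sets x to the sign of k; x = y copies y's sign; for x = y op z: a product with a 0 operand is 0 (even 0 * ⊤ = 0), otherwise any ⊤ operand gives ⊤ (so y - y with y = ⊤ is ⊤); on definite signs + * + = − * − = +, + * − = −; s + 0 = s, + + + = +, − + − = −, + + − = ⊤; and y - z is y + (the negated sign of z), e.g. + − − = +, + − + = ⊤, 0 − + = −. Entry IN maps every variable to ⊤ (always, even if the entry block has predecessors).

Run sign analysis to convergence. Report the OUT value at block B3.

Answer: {a: +, b: ⊤, c: ⊤, d: ⊤, e: +, f: -}

Derivation:
Converged values:
  B0:   IN=(all ⊤)   OUT=(all ⊤)
  B1:   IN=(all ⊤)   OUT=(all ⊤)
  B2:   IN=(all ⊤)   OUT={a:+, c:+; rest ⊤}
  B3:   IN={a:+; rest ⊤}   OUT={a:+, e:+, f:-; rest ⊤}
  B4:   IN={a:+, e:+, f:-; rest ⊤}   OUT={a:+, f:-; rest ⊤}
  B5:   IN={a:+, f:-; rest ⊤}   OUT={a:+, d:-, e:0, f:-; rest ⊤}
  B6:   IN={a:+, d:-, e:0, f:-; rest ⊤}   OUT={a:+, c:0, d:-, e:0, f:-; rest ⊤}
  B7:   IN={a:+, c:0, d:-, e:0, f:-; rest ⊤}   OUT={a:+, c:0, d:0, e:0, f:-; rest ⊤}
  B8:   IN={a:+, c:0, d:0, e:0, f:-; rest ⊤}   OUT={a:-, b:0, c:0, d:0, e:0, f:-; rest ⊤}

Merge at B3: IN[B3] = OUT[B2] ⊔ OUT[B6] = {a: +, b: ⊤, c: ⊤, d: ⊤, e: ⊤, f: ⊤}
Applying B3's transfer function to that IN value gives OUT[B3] (row B3 above).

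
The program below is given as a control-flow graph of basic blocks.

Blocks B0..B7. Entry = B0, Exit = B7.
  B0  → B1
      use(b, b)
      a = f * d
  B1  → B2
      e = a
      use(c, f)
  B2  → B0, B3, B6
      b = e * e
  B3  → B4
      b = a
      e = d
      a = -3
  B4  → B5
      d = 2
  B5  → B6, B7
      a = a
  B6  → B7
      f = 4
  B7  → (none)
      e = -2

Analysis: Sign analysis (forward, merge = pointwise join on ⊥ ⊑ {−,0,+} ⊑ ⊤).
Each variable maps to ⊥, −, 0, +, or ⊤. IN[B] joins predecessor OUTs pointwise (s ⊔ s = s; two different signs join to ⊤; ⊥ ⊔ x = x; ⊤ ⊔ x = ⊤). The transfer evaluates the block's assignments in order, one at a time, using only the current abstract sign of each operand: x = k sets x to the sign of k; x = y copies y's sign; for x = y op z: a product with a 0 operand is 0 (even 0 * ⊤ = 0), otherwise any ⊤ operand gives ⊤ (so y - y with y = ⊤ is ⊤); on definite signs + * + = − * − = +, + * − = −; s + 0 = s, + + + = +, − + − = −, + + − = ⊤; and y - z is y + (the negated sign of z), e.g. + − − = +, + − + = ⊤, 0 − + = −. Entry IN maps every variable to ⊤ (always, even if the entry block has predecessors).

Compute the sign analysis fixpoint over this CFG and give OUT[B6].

Answer: {a: ⊤, b: ⊤, c: ⊤, d: ⊤, e: ⊤, f: +}

Working:
Per-block solution:
  B0:  IN=(all ⊤)  OUT=(all ⊤)
  B1:  IN=(all ⊤)  OUT=(all ⊤)
  B2:  IN=(all ⊤)  OUT=(all ⊤)
  B3:  IN=(all ⊤)  OUT={a:-; rest ⊤}
  B4:  IN={a:-; rest ⊤}  OUT={a:-, d:+; rest ⊤}
  B5:  IN={a:-, d:+; rest ⊤}  OUT={a:-, d:+; rest ⊤}
  B6:  IN=(all ⊤)  OUT={f:+; rest ⊤}
  B7:  IN=(all ⊤)  OUT={e:-; rest ⊤}

Merge at B6: IN[B6] = OUT[B2] ⊔ OUT[B5] = {a: ⊤, b: ⊤, c: ⊤, d: ⊤, e: ⊤, f: ⊤}
Applying B6's transfer function to that IN value gives OUT[B6] (row B6 above).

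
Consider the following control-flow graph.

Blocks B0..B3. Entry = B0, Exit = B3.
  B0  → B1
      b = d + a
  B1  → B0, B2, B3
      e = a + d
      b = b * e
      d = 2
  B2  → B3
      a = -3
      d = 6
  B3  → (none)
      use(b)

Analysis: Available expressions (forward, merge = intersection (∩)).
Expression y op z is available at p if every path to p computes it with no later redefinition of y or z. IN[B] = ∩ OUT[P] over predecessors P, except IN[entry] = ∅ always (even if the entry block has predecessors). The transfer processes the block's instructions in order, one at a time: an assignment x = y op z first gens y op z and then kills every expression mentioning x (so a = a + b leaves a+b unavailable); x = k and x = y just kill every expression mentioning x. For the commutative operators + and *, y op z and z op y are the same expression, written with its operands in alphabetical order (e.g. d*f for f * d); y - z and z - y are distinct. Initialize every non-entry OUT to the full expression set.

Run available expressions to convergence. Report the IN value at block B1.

Answer: {a+d}

Derivation:
Converged values:
  B0: | IN={} | OUT={a+d}
  B1: | IN={a+d} | OUT={}
  B2: | IN={} | OUT={}
  B3: | IN={} | OUT={}

Merge at B1: IN[B1] = OUT[B0] = {a+d}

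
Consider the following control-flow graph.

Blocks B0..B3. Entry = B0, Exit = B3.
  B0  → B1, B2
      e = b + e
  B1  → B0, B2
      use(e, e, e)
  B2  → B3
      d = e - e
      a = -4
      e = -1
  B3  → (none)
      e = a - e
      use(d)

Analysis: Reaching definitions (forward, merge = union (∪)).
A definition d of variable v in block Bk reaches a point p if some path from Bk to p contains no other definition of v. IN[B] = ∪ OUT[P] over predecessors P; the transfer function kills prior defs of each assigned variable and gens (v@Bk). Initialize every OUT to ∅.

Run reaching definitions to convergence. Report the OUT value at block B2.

Answer: {a@B2, d@B2, e@B2}

Trace:
Converged values:
  B0:  IN={e@B0}  OUT={e@B0}
  B1:  IN={e@B0}  OUT={e@B0}
  B2:  IN={e@B0}  OUT={a@B2, d@B2, e@B2}
  B3:  IN={a@B2, d@B2, e@B2}  OUT={a@B2, d@B2, e@B3}

Merge at B2: IN[B2] = OUT[B0] ⊔ OUT[B1] = {e@B0}
Applying B2's transfer function to that IN value gives OUT[B2] (row B2 above).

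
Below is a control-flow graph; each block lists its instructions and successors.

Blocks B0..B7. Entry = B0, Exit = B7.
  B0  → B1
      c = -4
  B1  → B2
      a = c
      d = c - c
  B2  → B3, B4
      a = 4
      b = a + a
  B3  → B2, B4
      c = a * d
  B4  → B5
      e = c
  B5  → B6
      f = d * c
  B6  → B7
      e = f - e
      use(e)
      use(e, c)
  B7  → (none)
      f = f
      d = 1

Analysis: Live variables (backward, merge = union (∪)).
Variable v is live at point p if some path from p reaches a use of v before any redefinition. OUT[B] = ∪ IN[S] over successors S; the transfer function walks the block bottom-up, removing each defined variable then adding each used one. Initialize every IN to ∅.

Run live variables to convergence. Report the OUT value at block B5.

Answer: {c, e, f}

Working:
Per-block solution:
  B0:   IN={}   OUT={c}
  B1:   IN={c}   OUT={c, d}
  B2:   IN={c, d}   OUT={a, c, d}
  B3:   IN={a, d}   OUT={c, d}
  B4:   IN={c, d}   OUT={c, d, e}
  B5:   IN={c, d, e}   OUT={c, e, f}
  B6:   IN={c, e, f}   OUT={f}
  B7:   IN={f}   OUT={}

Merge at B5: OUT[B5] = IN[B6] = {c, e, f}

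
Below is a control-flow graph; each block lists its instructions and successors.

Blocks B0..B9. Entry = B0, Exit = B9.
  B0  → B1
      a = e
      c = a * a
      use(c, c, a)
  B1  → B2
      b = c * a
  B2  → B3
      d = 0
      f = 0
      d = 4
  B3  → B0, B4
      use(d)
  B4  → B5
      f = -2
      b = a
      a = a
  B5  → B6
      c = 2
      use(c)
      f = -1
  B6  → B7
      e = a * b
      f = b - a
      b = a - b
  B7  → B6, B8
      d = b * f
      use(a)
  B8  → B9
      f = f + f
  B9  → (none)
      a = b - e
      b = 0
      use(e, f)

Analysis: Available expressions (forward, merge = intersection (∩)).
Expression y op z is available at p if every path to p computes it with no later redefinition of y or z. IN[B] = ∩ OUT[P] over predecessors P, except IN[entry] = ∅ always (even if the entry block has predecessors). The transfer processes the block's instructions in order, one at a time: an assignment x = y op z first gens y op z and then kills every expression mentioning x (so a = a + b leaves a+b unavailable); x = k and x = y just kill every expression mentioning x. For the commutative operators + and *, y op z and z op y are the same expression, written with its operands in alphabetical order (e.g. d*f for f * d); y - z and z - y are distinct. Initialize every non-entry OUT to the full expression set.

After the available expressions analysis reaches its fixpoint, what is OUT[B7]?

Converged values:
  B0:   IN={}   OUT={a*a}
  B1:   IN={a*a}   OUT={a*a, a*c}
  B2:   IN={a*a, a*c}   OUT={a*a, a*c}
  B3:   IN={a*a, a*c}   OUT={a*a, a*c}
  B4:   IN={a*a, a*c}   OUT={}
  B5:   IN={}   OUT={}
  B6:   IN={}   OUT={}
  B7:   IN={}   OUT={b*f}
  B8:   IN={b*f}   OUT={}
  B9:   IN={}   OUT={}

Merge at B7: IN[B7] = OUT[B6] = {}
Applying B7's transfer function to that IN value gives OUT[B7] (row B7 above).

Answer: {b*f}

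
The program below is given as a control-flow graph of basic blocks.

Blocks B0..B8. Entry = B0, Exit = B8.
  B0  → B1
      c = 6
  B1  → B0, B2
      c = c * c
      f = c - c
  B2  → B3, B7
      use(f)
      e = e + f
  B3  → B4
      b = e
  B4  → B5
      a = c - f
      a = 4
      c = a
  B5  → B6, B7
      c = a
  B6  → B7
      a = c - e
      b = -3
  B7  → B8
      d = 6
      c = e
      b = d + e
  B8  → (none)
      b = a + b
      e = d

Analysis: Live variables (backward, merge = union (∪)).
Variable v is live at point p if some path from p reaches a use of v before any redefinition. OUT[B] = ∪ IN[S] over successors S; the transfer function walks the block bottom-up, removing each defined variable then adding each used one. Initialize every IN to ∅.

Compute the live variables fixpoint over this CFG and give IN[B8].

Converged values:
  B0:   IN={a, e}   OUT={a, c, e}
  B1:   IN={a, c, e}   OUT={a, c, e, f}
  B2:   IN={a, c, e, f}   OUT={a, c, e, f}
  B3:   IN={c, e, f}   OUT={c, e, f}
  B4:   IN={c, e, f}   OUT={a, e}
  B5:   IN={a, e}   OUT={a, c, e}
  B6:   IN={c, e}   OUT={a, e}
  B7:   IN={a, e}   OUT={a, b, d}
  B8:   IN={a, b, d}   OUT={}

B8 is the boundary node: OUT[B8] = {}
Applying B8's transfer function to that OUT value gives IN[B8] (row B8 above).

Answer: {a, b, d}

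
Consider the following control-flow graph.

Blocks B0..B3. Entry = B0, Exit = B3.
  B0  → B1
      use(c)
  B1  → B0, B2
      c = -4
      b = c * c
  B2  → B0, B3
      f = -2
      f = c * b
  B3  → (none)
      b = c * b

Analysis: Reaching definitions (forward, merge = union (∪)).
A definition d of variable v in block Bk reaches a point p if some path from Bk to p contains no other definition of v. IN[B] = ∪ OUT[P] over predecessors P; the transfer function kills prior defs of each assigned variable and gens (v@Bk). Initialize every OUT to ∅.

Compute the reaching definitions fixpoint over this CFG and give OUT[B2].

Converged values:
  B0:  IN={b@B1, c@B1, f@B2}  OUT={b@B1, c@B1, f@B2}
  B1:  IN={b@B1, c@B1, f@B2}  OUT={b@B1, c@B1, f@B2}
  B2:  IN={b@B1, c@B1, f@B2}  OUT={b@B1, c@B1, f@B2}
  B3:  IN={b@B1, c@B1, f@B2}  OUT={b@B3, c@B1, f@B2}

Merge at B2: IN[B2] = OUT[B1] = {b@B1, c@B1, f@B2}
Applying B2's transfer function to that IN value gives OUT[B2] (row B2 above).

Answer: {b@B1, c@B1, f@B2}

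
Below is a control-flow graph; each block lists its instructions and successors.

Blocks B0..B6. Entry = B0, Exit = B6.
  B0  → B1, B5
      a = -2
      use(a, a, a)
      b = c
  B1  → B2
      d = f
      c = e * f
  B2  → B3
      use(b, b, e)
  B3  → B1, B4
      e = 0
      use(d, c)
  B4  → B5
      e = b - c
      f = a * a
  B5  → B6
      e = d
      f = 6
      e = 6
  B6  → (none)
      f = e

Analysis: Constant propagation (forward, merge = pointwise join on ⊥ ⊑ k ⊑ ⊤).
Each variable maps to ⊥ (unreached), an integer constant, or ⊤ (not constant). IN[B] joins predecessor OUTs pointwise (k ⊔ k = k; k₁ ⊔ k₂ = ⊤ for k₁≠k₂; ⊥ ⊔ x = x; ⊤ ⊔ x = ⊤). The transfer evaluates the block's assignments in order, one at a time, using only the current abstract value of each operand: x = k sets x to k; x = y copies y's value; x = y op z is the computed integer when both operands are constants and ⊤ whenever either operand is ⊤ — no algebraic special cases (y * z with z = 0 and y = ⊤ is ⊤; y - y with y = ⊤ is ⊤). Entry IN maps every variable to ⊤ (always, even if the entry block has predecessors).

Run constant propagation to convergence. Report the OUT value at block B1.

Per-block solution:
  B0:  IN=(all ⊤)  OUT={a:-2; rest ⊤}
  B1:  IN={a:-2; rest ⊤}  OUT={a:-2; rest ⊤}
  B2:  IN={a:-2; rest ⊤}  OUT={a:-2; rest ⊤}
  B3:  IN={a:-2; rest ⊤}  OUT={a:-2, e:0; rest ⊤}
  B4:  IN={a:-2, e:0; rest ⊤}  OUT={a:-2, f:4; rest ⊤}
  B5:  IN={a:-2; rest ⊤}  OUT={a:-2, e:6, f:6; rest ⊤}
  B6:  IN={a:-2, e:6, f:6; rest ⊤}  OUT={a:-2, e:6, f:6; rest ⊤}

Merge at B1: IN[B1] = OUT[B0] ⊔ OUT[B3] = {a: -2, b: ⊤, c: ⊤, d: ⊤, e: ⊤, f: ⊤}
Applying B1's transfer function to that IN value gives OUT[B1] (row B1 above).

Answer: {a: -2, b: ⊤, c: ⊤, d: ⊤, e: ⊤, f: ⊤}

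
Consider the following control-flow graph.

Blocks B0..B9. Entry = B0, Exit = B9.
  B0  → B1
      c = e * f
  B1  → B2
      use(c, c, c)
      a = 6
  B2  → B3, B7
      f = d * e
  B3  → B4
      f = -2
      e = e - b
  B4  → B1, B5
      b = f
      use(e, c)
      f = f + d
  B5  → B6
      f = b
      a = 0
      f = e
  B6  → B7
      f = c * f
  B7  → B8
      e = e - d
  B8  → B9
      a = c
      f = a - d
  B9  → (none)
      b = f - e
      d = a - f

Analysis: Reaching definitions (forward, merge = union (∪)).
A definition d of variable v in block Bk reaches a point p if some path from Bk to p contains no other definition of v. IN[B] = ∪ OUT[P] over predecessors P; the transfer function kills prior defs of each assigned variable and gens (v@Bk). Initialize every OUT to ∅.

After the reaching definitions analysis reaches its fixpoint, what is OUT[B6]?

Converged values:
  B0:   IN={}   OUT={c@B0}
  B1:   IN={a@B1, b@B4, c@B0, e@B3, f@B4}   OUT={a@B1, b@B4, c@B0, e@B3, f@B4}
  B2:   IN={a@B1, b@B4, c@B0, e@B3, f@B4}   OUT={a@B1, b@B4, c@B0, e@B3, f@B2}
  B3:   IN={a@B1, b@B4, c@B0, e@B3, f@B2}   OUT={a@B1, b@B4, c@B0, e@B3, f@B3}
  B4:   IN={a@B1, b@B4, c@B0, e@B3, f@B3}   OUT={a@B1, b@B4, c@B0, e@B3, f@B4}
  B5:   IN={a@B1, b@B4, c@B0, e@B3, f@B4}   OUT={a@B5, b@B4, c@B0, e@B3, f@B5}
  B6:   IN={a@B5, b@B4, c@B0, e@B3, f@B5}   OUT={a@B5, b@B4, c@B0, e@B3, f@B6}
  B7:   IN={a@B1, a@B5, b@B4, c@B0, e@B3, f@B2, f@B6}   OUT={a@B1, a@B5, b@B4, c@B0, e@B7, f@B2, f@B6}
  B8:   IN={a@B1, a@B5, b@B4, c@B0, e@B7, f@B2, f@B6}   OUT={a@B8, b@B4, c@B0, e@B7, f@B8}
  B9:   IN={a@B8, b@B4, c@B0, e@B7, f@B8}   OUT={a@B8, b@B9, c@B0, d@B9, e@B7, f@B8}

Merge at B6: IN[B6] = OUT[B5] = {a@B5, b@B4, c@B0, e@B3, f@B5}
Applying B6's transfer function to that IN value gives OUT[B6] (row B6 above).

Answer: {a@B5, b@B4, c@B0, e@B3, f@B6}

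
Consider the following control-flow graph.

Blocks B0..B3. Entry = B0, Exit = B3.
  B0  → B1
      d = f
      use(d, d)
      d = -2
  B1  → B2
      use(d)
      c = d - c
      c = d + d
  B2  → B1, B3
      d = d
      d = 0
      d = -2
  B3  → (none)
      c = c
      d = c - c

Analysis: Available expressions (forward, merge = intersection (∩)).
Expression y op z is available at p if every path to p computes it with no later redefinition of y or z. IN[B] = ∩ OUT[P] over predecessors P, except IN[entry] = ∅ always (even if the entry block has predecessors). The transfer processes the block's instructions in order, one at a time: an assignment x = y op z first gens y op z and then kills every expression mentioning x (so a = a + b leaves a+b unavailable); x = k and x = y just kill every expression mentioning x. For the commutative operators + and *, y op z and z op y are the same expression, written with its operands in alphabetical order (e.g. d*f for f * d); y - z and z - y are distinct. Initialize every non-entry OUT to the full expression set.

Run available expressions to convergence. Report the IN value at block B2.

Answer: {d+d}

Derivation:
Per-block solution:
  B0:  IN={}  OUT={}
  B1:  IN={}  OUT={d+d}
  B2:  IN={d+d}  OUT={}
  B3:  IN={}  OUT={c-c}

Merge at B2: IN[B2] = OUT[B1] = {d+d}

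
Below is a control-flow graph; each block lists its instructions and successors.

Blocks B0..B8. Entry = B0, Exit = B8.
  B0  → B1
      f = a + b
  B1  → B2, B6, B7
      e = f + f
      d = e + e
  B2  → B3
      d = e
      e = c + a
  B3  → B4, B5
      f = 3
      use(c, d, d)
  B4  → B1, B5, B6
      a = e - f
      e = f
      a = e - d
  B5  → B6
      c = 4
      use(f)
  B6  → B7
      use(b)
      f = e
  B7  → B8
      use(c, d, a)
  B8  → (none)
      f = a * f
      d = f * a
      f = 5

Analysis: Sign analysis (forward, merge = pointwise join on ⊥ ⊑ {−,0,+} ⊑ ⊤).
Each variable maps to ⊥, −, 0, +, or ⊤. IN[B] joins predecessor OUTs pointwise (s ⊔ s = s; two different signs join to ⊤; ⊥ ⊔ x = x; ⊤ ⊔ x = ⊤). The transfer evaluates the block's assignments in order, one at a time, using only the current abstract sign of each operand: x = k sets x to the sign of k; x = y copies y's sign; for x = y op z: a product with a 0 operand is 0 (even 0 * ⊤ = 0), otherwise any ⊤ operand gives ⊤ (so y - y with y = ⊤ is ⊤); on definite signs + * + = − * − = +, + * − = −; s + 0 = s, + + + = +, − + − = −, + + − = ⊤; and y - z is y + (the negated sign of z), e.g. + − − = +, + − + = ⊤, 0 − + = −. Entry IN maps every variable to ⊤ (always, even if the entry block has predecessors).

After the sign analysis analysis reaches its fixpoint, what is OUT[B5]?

Per-block solution:
  B0:   IN=(all ⊤)   OUT=(all ⊤)
  B1:   IN=(all ⊤)   OUT=(all ⊤)
  B2:   IN=(all ⊤)   OUT=(all ⊤)
  B3:   IN=(all ⊤)   OUT={f:+; rest ⊤}
  B4:   IN={f:+; rest ⊤}   OUT={e:+, f:+; rest ⊤}
  B5:   IN={f:+; rest ⊤}   OUT={c:+, f:+; rest ⊤}
  B6:   IN=(all ⊤)   OUT=(all ⊤)
  B7:   IN=(all ⊤)   OUT=(all ⊤)
  B8:   IN=(all ⊤)   OUT={f:+; rest ⊤}

Merge at B5: IN[B5] = OUT[B3] ⊔ OUT[B4] = {a: ⊤, b: ⊤, c: ⊤, d: ⊤, e: ⊤, f: +}
Applying B5's transfer function to that IN value gives OUT[B5] (row B5 above).

Answer: {a: ⊤, b: ⊤, c: +, d: ⊤, e: ⊤, f: +}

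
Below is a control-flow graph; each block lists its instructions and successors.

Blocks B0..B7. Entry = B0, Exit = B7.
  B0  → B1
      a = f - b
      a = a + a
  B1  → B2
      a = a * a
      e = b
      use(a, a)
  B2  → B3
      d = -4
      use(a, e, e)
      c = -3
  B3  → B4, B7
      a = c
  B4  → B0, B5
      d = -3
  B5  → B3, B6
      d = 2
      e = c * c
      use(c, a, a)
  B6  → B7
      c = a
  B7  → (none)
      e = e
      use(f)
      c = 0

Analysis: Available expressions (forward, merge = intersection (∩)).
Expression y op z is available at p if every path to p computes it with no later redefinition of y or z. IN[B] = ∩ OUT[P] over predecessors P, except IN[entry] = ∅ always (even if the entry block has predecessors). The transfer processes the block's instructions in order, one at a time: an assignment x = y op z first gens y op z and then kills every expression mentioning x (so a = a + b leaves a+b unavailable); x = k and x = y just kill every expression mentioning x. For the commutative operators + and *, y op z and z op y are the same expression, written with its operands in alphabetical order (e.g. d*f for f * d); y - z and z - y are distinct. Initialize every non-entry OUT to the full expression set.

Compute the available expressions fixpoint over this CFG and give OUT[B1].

Answer: {f-b}

Working:
Per-block solution:
  B0:   IN={}   OUT={f-b}
  B1:   IN={f-b}   OUT={f-b}
  B2:   IN={f-b}   OUT={f-b}
  B3:   IN={f-b}   OUT={f-b}
  B4:   IN={f-b}   OUT={f-b}
  B5:   IN={f-b}   OUT={c*c, f-b}
  B6:   IN={c*c, f-b}   OUT={f-b}
  B7:   IN={f-b}   OUT={f-b}

Merge at B1: IN[B1] = OUT[B0] = {f-b}
Applying B1's transfer function to that IN value gives OUT[B1] (row B1 above).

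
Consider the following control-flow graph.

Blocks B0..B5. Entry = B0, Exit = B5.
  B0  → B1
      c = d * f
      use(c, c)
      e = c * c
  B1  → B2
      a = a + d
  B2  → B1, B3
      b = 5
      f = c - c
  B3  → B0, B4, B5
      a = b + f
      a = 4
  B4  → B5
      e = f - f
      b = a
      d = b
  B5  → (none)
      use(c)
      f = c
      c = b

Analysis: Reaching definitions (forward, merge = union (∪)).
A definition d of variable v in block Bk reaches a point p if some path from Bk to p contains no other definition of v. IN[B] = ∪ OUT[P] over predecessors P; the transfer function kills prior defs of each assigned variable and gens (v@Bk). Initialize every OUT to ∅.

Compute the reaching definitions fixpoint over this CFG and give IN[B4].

Answer: {a@B3, b@B2, c@B0, e@B0, f@B2}

Derivation:
Converged values:
  B0:  IN={a@B3, b@B2, c@B0, e@B0, f@B2}  OUT={a@B3, b@B2, c@B0, e@B0, f@B2}
  B1:  IN={a@B1, a@B3, b@B2, c@B0, e@B0, f@B2}  OUT={a@B1, b@B2, c@B0, e@B0, f@B2}
  B2:  IN={a@B1, b@B2, c@B0, e@B0, f@B2}  OUT={a@B1, b@B2, c@B0, e@B0, f@B2}
  B3:  IN={a@B1, b@B2, c@B0, e@B0, f@B2}  OUT={a@B3, b@B2, c@B0, e@B0, f@B2}
  B4:  IN={a@B3, b@B2, c@B0, e@B0, f@B2}  OUT={a@B3, b@B4, c@B0, d@B4, e@B4, f@B2}
  B5:  IN={a@B3, b@B2, b@B4, c@B0, d@B4, e@B0, e@B4, f@B2}  OUT={a@B3, b@B2, b@B4, c@B5, d@B4, e@B0, e@B4, f@B5}

Merge at B4: IN[B4] = OUT[B3] = {a@B3, b@B2, c@B0, e@B0, f@B2}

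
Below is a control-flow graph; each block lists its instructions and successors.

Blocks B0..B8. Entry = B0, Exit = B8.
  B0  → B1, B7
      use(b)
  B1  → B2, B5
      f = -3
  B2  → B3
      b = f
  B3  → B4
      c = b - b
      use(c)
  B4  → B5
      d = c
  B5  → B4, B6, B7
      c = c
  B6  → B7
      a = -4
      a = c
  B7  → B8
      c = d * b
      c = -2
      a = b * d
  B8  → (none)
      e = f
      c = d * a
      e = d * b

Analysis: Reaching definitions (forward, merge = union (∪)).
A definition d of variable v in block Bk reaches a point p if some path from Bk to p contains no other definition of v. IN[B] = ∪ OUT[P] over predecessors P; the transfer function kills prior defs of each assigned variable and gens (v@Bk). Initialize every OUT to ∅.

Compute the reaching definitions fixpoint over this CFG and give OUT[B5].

Per-block solution:
  B0:   IN={}   OUT={}
  B1:   IN={}   OUT={f@B1}
  B2:   IN={f@B1}   OUT={b@B2, f@B1}
  B3:   IN={b@B2, f@B1}   OUT={b@B2, c@B3, f@B1}
  B4:   IN={b@B2, c@B3, c@B5, d@B4, f@B1}   OUT={b@B2, c@B3, c@B5, d@B4, f@B1}
  B5:   IN={b@B2, c@B3, c@B5, d@B4, f@B1}   OUT={b@B2, c@B5, d@B4, f@B1}
  B6:   IN={b@B2, c@B5, d@B4, f@B1}   OUT={a@B6, b@B2, c@B5, d@B4, f@B1}
  B7:   IN={a@B6, b@B2, c@B5, d@B4, f@B1}   OUT={a@B7, b@B2, c@B7, d@B4, f@B1}
  B8:   IN={a@B7, b@B2, c@B7, d@B4, f@B1}   OUT={a@B7, b@B2, c@B8, d@B4, e@B8, f@B1}

Merge at B5: IN[B5] = OUT[B1] ⊔ OUT[B4] = {b@B2, c@B3, c@B5, d@B4, f@B1}
Applying B5's transfer function to that IN value gives OUT[B5] (row B5 above).

Answer: {b@B2, c@B5, d@B4, f@B1}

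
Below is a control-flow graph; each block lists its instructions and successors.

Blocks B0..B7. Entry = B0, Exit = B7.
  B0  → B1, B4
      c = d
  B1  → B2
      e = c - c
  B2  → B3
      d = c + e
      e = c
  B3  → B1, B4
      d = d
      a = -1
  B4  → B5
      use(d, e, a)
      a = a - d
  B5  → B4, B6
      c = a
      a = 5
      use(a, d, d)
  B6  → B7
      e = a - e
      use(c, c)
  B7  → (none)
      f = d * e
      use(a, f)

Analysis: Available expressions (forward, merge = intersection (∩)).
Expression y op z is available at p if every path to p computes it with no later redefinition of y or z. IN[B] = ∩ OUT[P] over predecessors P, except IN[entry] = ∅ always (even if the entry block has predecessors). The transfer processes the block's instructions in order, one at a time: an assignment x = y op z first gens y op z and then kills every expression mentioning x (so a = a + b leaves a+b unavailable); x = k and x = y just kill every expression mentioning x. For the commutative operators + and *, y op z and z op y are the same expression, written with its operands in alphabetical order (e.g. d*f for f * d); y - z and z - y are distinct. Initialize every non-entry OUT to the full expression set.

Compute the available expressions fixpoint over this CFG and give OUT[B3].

Fixpoint table:
  B0:  IN={}  OUT={}
  B1:  IN={}  OUT={c-c}
  B2:  IN={c-c}  OUT={c-c}
  B3:  IN={c-c}  OUT={c-c}
  B4:  IN={}  OUT={}
  B5:  IN={}  OUT={}
  B6:  IN={}  OUT={}
  B7:  IN={}  OUT={d*e}

Merge at B3: IN[B3] = OUT[B2] = {c-c}
Applying B3's transfer function to that IN value gives OUT[B3] (row B3 above).

Answer: {c-c}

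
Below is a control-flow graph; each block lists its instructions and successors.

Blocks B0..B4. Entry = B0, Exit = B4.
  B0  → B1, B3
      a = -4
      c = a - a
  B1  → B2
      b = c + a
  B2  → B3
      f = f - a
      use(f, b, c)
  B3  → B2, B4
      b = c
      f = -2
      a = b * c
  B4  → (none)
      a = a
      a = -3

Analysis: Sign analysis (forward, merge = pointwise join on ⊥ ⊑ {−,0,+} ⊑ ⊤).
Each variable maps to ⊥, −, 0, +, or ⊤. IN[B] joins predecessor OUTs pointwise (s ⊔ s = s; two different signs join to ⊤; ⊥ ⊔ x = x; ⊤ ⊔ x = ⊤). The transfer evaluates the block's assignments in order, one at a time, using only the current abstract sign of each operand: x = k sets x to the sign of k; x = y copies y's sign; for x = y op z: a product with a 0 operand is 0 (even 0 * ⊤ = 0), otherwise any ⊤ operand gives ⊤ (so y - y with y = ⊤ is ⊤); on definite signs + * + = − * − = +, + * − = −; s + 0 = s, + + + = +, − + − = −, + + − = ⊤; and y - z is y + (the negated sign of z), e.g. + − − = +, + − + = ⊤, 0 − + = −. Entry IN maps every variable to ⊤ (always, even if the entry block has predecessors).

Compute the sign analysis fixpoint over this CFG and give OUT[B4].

Fixpoint table:
  B0:   IN=(all ⊤)   OUT={a:-; rest ⊤}
  B1:   IN={a:-; rest ⊤}   OUT={a:-; rest ⊤}
  B2:   IN=(all ⊤)   OUT=(all ⊤)
  B3:   IN=(all ⊤)   OUT={f:-; rest ⊤}
  B4:   IN={f:-; rest ⊤}   OUT={a:-, f:-; rest ⊤}

Merge at B4: IN[B4] = OUT[B3] = {a: ⊤, b: ⊤, c: ⊤, d: ⊤, e: ⊤, f: -}
Applying B4's transfer function to that IN value gives OUT[B4] (row B4 above).

Answer: {a: -, b: ⊤, c: ⊤, d: ⊤, e: ⊤, f: -}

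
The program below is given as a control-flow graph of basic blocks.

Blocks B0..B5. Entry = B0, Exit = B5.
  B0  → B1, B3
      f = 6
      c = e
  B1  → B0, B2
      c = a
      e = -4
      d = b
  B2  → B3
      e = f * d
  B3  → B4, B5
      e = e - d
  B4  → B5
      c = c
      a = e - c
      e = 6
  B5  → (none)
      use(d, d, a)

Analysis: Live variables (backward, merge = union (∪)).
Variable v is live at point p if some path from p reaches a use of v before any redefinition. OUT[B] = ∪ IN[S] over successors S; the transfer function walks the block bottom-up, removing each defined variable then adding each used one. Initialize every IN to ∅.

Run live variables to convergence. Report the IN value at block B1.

Answer: {a, b, f}

Trace:
Per-block solution:
  B0: | IN={a, b, d, e} | OUT={a, b, c, d, e, f}
  B1: | IN={a, b, f} | OUT={a, b, c, d, e, f}
  B2: | IN={a, c, d, f} | OUT={a, c, d, e}
  B3: | IN={a, c, d, e} | OUT={a, c, d, e}
  B4: | IN={c, d, e} | OUT={a, d}
  B5: | IN={a, d} | OUT={}

Merge at B1: OUT[B1] = IN[B0] ⊔ IN[B2] = {a, b, c, d, e, f}
Applying B1's transfer function to that OUT value gives IN[B1] (row B1 above).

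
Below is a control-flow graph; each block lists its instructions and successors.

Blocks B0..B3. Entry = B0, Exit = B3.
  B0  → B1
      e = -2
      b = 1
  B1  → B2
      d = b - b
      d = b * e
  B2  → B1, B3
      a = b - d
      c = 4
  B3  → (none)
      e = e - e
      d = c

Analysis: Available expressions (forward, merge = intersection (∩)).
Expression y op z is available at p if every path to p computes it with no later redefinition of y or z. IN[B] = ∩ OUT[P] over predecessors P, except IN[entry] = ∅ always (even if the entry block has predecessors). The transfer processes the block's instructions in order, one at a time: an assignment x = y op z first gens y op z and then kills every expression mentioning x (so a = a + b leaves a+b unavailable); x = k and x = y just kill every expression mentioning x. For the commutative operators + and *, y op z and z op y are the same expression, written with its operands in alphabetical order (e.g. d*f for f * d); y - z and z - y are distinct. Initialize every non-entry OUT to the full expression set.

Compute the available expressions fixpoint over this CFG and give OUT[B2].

Answer: {b*e, b-b, b-d}

Working:
Per-block solution:
  B0:  IN={}  OUT={}
  B1:  IN={}  OUT={b*e, b-b}
  B2:  IN={b*e, b-b}  OUT={b*e, b-b, b-d}
  B3:  IN={b*e, b-b, b-d}  OUT={b-b}

Merge at B2: IN[B2] = OUT[B1] = {b*e, b-b}
Applying B2's transfer function to that IN value gives OUT[B2] (row B2 above).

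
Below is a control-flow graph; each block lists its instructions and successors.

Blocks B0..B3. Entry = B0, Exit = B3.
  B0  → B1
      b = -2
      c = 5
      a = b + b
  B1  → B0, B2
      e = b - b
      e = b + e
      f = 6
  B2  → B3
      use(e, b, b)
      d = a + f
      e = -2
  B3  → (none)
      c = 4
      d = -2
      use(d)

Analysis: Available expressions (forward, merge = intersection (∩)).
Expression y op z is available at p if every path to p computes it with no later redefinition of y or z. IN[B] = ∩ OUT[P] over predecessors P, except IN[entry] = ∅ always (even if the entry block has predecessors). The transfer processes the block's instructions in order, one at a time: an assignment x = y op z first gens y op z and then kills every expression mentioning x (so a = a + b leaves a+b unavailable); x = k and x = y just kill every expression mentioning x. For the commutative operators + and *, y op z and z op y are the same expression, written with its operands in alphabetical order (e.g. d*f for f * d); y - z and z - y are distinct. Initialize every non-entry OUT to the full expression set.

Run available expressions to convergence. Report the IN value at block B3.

Converged values:
  B0: | IN={} | OUT={b+b}
  B1: | IN={b+b} | OUT={b+b, b-b}
  B2: | IN={b+b, b-b} | OUT={a+f, b+b, b-b}
  B3: | IN={a+f, b+b, b-b} | OUT={a+f, b+b, b-b}

Merge at B3: IN[B3] = OUT[B2] = {a+f, b+b, b-b}

Answer: {a+f, b+b, b-b}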